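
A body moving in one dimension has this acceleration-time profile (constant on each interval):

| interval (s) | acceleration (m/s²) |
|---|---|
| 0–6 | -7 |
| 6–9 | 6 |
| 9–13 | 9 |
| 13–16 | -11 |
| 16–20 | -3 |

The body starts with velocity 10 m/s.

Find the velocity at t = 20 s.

-23 m/s

Δv equals the area under the a-t graph; then v = v₀ + Δv.
0–6 s: -7 × 6 = -42 m/s
6–9 s: 6 × 3 = 18 m/s
9–13 s: 9 × 4 = 36 m/s
13–16 s: -11 × 3 = -33 m/s
16–20 s: -3 × 4 = -12 m/s
Δv = -33 m/s, so v(20) = 10 + (-33) = -23 m/s.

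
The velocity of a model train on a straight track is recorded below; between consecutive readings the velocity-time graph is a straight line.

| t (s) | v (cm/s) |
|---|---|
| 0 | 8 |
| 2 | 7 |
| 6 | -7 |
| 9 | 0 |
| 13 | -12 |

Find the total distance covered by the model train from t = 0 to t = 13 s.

Total distance travelled is ∫|v| dt — sum the magnitudes of each area piece.
0–2 s: |½(8 + 7)(2)| = 15 cm
2–6 s: v = 0 at t = 4 s; triangle areas 7 + 7 = 14 cm
6–9 s: |½(-7 + 0)(3)| = 10.5 cm
9–13 s: |½(0 + -12)(4)| = 24 cm
Total distance = 63.5 cm

63.5 cm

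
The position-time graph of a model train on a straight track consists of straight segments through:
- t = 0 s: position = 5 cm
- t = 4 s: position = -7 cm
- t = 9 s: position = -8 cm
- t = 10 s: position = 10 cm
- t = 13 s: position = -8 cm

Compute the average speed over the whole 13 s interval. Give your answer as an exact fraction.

Average speed = (total path length)/(elapsed time); on a piecewise-linear x-t graph the path length is Σ|Δx|.
0–4 s: |Δx| = |-7 − 5| = 12 cm
4–9 s: |Δx| = |-8 − -7| = 1 cm
9–10 s: |Δx| = |10 − -8| = 18 cm
10–13 s: |Δx| = |-8 − 10| = 18 cm
Total path = 49 cm; average speed = 49/13 = 49/13 cm/s.

49/13 cm/s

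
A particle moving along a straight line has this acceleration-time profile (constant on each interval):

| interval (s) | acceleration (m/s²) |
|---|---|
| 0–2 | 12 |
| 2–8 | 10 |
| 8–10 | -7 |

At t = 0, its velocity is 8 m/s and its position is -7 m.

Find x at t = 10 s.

575 m

On each constant-a segment, Δv = aΔt and Δx = v₀Δt + ½aΔt²; chain segment to segment.
0–2 s: v starts 8 m/s; Δx = 8·2 + ½·12·2² = 40 m; v ends 32 m/s.
2–8 s: v starts 32 m/s; Δx = 32·6 + ½·10·6² = 372 m; v ends 92 m/s.
8–10 s: v starts 92 m/s; Δx = 92·2 + ½·-7·2² = 170 m; v ends 78 m/s.
x(10) = -7 + Σ Δx = 575 m.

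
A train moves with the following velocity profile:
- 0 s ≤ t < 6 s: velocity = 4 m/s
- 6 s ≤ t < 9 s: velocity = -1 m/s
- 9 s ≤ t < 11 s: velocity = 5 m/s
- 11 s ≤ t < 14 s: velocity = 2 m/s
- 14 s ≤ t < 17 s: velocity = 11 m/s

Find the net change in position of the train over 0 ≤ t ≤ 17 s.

70 m

Net displacement equals the area under the velocity-time graph (areas below the axis count negative).
0–6 s: 4 × 6 = 24 m
6–9 s: -1 × 3 = -3 m
9–11 s: 5 × 2 = 10 m
11–14 s: 2 × 3 = 6 m
14–17 s: 11 × 3 = 33 m
Net displacement = 70 m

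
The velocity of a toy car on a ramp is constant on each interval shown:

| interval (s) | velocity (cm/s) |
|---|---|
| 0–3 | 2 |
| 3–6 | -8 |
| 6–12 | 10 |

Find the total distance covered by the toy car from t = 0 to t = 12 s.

90 cm

Distance (not displacement) is the total path length: add the absolute areas under v-t.
0–3 s: |2| × 3 = 6 cm
3–6 s: |-8| × 3 = 24 cm
6–12 s: |10| × 6 = 60 cm
Total distance = 90 cm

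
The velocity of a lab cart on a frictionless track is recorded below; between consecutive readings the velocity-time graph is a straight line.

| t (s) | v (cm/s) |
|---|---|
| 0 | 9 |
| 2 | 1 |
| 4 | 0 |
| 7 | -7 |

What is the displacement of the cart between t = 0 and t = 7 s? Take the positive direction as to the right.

Displacement is the signed area under the v-t curve.
0–2 s: ½(9 + 1)(2) = 10 cm
2–4 s: ½(1 + 0)(2) = 1 cm
4–7 s: ½(0 + -7)(3) = -10.5 cm
Net displacement = 0.5 cm

0.5 cm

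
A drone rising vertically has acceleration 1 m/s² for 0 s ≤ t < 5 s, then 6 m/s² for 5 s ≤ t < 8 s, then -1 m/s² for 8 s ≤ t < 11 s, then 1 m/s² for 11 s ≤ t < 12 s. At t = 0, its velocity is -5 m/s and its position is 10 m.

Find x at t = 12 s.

On each constant-a segment, Δv = aΔt and Δx = v₀Δt + ½aΔt²; chain segment to segment.
0–5 s: v starts -5 m/s; Δx = -5·5 + ½·1·5² = -12.5 m; v ends 0 m/s.
5–8 s: v starts 0 m/s; Δx = 0·3 + ½·6·3² = 27 m; v ends 18 m/s.
8–11 s: v starts 18 m/s; Δx = 18·3 + ½·-1·3² = 49.5 m; v ends 15 m/s.
11–12 s: v starts 15 m/s; Δx = 15·1 + ½·1·1² = 15.5 m; v ends 16 m/s.
x(12) = 10 + Σ Δx = 89.5 m.

89.5 m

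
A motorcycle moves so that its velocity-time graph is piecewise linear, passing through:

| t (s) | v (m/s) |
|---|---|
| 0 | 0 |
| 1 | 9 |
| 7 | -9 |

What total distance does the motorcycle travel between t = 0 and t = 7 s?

31.5 m

Total distance travelled is ∫|v| dt — sum the magnitudes of each area piece.
0–1 s: |½(0 + 9)(1)| = 4.5 m
1–7 s: v = 0 at t = 4 s; triangle areas 13.5 + 13.5 = 27 m
Total distance = 31.5 m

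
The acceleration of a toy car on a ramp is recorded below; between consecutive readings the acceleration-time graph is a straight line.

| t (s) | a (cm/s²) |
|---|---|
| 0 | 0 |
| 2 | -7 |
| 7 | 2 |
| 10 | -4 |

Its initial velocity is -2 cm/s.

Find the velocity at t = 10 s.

-24.5 cm/s

Δv equals the area under the a-t graph; then v = v₀ + Δv.
0–2 s: ½(0 + -7)(2) = -7 cm/s
2–7 s: ½(-7 + 2)(5) = -12.5 cm/s
7–10 s: ½(2 + -4)(3) = -3 cm/s
Δv = -22.5 cm/s, so v(10) = -2 + (-22.5) = -24.5 cm/s.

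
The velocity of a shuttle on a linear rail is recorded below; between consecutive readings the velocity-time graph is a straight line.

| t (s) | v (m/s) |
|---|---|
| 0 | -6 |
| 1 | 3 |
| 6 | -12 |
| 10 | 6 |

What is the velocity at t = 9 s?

1.5 m/s

On 6–10 s the graph is linear from -12 to 6 m/s: v(9) = -12 + (6 − -12)·(9 − 6)/(10 − 6) = 1.5 m/s.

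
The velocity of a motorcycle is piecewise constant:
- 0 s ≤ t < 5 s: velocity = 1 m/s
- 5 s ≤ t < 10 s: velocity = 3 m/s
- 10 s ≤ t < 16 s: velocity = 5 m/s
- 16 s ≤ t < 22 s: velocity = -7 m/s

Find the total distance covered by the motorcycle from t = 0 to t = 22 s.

Distance (not displacement) is the total path length: add the absolute areas under v-t.
0–5 s: |1| × 5 = 5 m
5–10 s: |3| × 5 = 15 m
10–16 s: |5| × 6 = 30 m
16–22 s: |-7| × 6 = 42 m
Total distance = 92 m

92 m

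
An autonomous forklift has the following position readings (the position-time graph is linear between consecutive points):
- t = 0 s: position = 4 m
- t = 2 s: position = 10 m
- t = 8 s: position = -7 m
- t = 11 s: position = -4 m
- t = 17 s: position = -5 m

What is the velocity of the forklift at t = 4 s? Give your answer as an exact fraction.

Velocity is the slope of the x-t graph on 2–8 s: (-7 − 10)/(8 − 2) = -17/6 m/s.

-17/6 m/s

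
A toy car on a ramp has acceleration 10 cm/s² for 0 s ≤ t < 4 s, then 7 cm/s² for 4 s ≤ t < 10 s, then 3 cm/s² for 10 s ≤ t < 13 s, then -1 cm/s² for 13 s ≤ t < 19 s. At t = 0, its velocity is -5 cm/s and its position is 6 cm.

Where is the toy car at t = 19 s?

On each constant-a segment, Δv = aΔt and Δx = v₀Δt + ½aΔt²; chain segment to segment.
0–4 s: v starts -5 cm/s; Δx = -5·4 + ½·10·4² = 60 cm; v ends 35 cm/s.
4–10 s: v starts 35 cm/s; Δx = 35·6 + ½·7·6² = 336 cm; v ends 77 cm/s.
10–13 s: v starts 77 cm/s; Δx = 77·3 + ½·3·3² = 244.5 cm; v ends 86 cm/s.
13–19 s: v starts 86 cm/s; Δx = 86·6 + ½·-1·6² = 498 cm; v ends 80 cm/s.
x(19) = 6 + Σ Δx = 1144.5 cm.

1144.5 cm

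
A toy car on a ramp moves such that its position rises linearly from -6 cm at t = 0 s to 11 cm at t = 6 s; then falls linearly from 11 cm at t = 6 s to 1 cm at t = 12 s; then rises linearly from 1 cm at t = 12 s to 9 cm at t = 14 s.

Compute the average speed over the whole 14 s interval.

2.5 cm/s

Average speed = (total path length)/(elapsed time); on a piecewise-linear x-t graph the path length is Σ|Δx|.
0–6 s: |Δx| = |11 − -6| = 17 cm
6–12 s: |Δx| = |1 − 11| = 10 cm
12–14 s: |Δx| = |9 − 1| = 8 cm
Total path = 35 cm; average speed = 35/14 = 2.5 cm/s.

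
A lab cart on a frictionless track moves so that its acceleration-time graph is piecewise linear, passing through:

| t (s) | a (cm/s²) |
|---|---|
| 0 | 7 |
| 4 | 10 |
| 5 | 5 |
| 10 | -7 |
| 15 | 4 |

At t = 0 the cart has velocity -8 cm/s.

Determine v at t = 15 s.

21 cm/s

Δv equals the area under the a-t graph; then v = v₀ + Δv.
0–4 s: ½(7 + 10)(4) = 34 cm/s
4–5 s: ½(10 + 5)(1) = 7.5 cm/s
5–10 s: ½(5 + -7)(5) = -5 cm/s
10–15 s: ½(-7 + 4)(5) = -7.5 cm/s
Δv = 29 cm/s, so v(15) = -8 + (29) = 21 cm/s.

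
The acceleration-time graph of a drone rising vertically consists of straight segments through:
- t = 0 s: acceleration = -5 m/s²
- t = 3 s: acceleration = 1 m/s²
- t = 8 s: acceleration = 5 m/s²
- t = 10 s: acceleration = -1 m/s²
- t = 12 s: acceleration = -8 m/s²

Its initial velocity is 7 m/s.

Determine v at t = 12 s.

Δv equals the area under the a-t graph; then v = v₀ + Δv.
0–3 s: ½(-5 + 1)(3) = -6 m/s
3–8 s: ½(1 + 5)(5) = 15 m/s
8–10 s: ½(5 + -1)(2) = 4 m/s
10–12 s: ½(-1 + -8)(2) = -9 m/s
Δv = 4 m/s, so v(12) = 7 + (4) = 11 m/s.

11 m/s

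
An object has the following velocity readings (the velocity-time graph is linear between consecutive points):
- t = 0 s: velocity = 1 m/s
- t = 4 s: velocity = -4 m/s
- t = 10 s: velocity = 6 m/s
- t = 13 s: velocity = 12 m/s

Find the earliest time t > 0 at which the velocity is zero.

t = 0.8 s

v changes sign on 0–4 s (from 1 to -4); the graph is linear there, so v = 0 at t = 0 + (-1)·(4 − 0)/(-4 − 1) = 0.8 s.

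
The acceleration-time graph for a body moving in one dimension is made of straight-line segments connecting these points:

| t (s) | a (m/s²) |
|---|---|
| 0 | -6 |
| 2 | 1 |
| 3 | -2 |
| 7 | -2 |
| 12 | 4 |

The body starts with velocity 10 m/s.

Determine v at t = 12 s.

1.5 m/s

Δv equals the area under the a-t graph; then v = v₀ + Δv.
0–2 s: ½(-6 + 1)(2) = -5 m/s
2–3 s: ½(1 + -2)(1) = -0.5 m/s
3–7 s: -2 × 4 = -8 m/s
7–12 s: ½(-2 + 4)(5) = 5 m/s
Δv = -8.5 m/s, so v(12) = 10 + (-8.5) = 1.5 m/s.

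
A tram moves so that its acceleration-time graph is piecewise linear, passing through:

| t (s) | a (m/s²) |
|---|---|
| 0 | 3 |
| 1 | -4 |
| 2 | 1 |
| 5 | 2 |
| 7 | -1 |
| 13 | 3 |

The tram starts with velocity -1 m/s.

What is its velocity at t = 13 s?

8.5 m/s

Δv equals the area under the a-t graph; then v = v₀ + Δv.
0–1 s: ½(3 + -4)(1) = -0.5 m/s
1–2 s: ½(-4 + 1)(1) = -1.5 m/s
2–5 s: ½(1 + 2)(3) = 4.5 m/s
5–7 s: ½(2 + -1)(2) = 1 m/s
7–13 s: ½(-1 + 3)(6) = 6 m/s
Δv = 9.5 m/s, so v(13) = -1 + (9.5) = 8.5 m/s.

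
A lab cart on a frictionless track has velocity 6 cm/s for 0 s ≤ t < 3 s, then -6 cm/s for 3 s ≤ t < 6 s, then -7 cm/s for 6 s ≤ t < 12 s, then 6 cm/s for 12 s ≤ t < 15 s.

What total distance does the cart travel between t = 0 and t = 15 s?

Total distance travelled is ∫|v| dt — sum the magnitudes of each area piece.
0–3 s: |6| × 3 = 18 cm
3–6 s: |-6| × 3 = 18 cm
6–12 s: |-7| × 6 = 42 cm
12–15 s: |6| × 3 = 18 cm
Total distance = 96 cm

96 cm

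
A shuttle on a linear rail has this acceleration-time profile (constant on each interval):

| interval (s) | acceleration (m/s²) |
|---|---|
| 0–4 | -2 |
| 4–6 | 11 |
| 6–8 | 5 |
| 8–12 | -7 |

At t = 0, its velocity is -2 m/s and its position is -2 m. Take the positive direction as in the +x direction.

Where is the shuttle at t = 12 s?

On each constant-a segment, Δv = aΔt and Δx = v₀Δt + ½aΔt²; chain segment to segment.
0–4 s: v starts -2 m/s; Δx = -2·4 + ½·-2·4² = -24 m; v ends -10 m/s.
4–6 s: v starts -10 m/s; Δx = -10·2 + ½·11·2² = 2 m; v ends 12 m/s.
6–8 s: v starts 12 m/s; Δx = 12·2 + ½·5·2² = 34 m; v ends 22 m/s.
8–12 s: v starts 22 m/s; Δx = 22·4 + ½·-7·4² = 32 m; v ends -6 m/s.
x(12) = -2 + Σ Δx = 42 m.

42 m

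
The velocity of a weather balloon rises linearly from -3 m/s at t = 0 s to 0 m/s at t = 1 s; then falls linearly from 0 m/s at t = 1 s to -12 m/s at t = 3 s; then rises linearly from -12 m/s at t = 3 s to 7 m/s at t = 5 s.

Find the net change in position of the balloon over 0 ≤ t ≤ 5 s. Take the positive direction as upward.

Net displacement equals the area under the velocity-time graph (areas below the axis count negative).
0–1 s: ½(-3 + 0)(1) = -1.5 m
1–3 s: ½(0 + -12)(2) = -12 m
3–5 s: ½(-12 + 7)(2) = -5 m
Net displacement = -18.5 m

-18.5 m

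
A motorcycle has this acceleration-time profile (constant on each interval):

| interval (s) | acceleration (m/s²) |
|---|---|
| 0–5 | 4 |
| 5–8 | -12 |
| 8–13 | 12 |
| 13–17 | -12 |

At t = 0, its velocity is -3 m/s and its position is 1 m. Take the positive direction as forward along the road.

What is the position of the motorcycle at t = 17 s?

On each constant-a segment, Δv = aΔt and Δx = v₀Δt + ½aΔt²; chain segment to segment.
0–5 s: v starts -3 m/s; Δx = -3·5 + ½·4·5² = 35 m; v ends 17 m/s.
5–8 s: v starts 17 m/s; Δx = 17·3 + ½·-12·3² = -3 m; v ends -19 m/s.
8–13 s: v starts -19 m/s; Δx = -19·5 + ½·12·5² = 55 m; v ends 41 m/s.
13–17 s: v starts 41 m/s; Δx = 41·4 + ½·-12·4² = 68 m; v ends -7 m/s.
x(17) = 1 + Σ Δx = 156 m.

156 m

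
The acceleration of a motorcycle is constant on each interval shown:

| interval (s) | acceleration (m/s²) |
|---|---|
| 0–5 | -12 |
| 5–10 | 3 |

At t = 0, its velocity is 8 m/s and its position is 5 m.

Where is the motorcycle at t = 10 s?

On each constant-a segment, Δv = aΔt and Δx = v₀Δt + ½aΔt²; chain segment to segment.
0–5 s: v starts 8 m/s; Δx = 8·5 + ½·-12·5² = -110 m; v ends -52 m/s.
5–10 s: v starts -52 m/s; Δx = -52·5 + ½·3·5² = -222.5 m; v ends -37 m/s.
x(10) = 5 + Σ Δx = -327.5 m.

-327.5 m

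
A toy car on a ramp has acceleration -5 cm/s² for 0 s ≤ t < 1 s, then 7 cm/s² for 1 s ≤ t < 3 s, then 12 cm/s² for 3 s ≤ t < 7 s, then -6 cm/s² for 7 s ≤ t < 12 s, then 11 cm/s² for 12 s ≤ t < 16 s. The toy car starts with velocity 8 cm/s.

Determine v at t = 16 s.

Δv equals the area under the a-t graph; then v = v₀ + Δv.
0–1 s: -5 × 1 = -5 cm/s
1–3 s: 7 × 2 = 14 cm/s
3–7 s: 12 × 4 = 48 cm/s
7–12 s: -6 × 5 = -30 cm/s
12–16 s: 11 × 4 = 44 cm/s
Δv = 71 cm/s, so v(16) = 8 + (71) = 79 cm/s.

79 cm/s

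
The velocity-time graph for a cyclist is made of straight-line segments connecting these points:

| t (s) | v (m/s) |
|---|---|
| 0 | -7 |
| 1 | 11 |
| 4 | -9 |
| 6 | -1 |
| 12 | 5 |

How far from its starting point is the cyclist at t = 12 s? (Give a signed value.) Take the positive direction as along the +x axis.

Net displacement equals the area under the velocity-time graph (areas below the axis count negative).
0–1 s: ½(-7 + 11)(1) = 2 m
1–4 s: ½(11 + -9)(3) = 3 m
4–6 s: ½(-9 + -1)(2) = -10 m
6–12 s: ½(-1 + 5)(6) = 12 m
Net displacement = 7 m

7 m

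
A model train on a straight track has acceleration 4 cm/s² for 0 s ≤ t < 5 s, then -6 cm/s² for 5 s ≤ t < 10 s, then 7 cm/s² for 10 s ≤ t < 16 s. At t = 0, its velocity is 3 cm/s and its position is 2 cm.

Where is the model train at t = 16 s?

191 cm

On each constant-a segment, Δv = aΔt and Δx = v₀Δt + ½aΔt²; chain segment to segment.
0–5 s: v starts 3 cm/s; Δx = 3·5 + ½·4·5² = 65 cm; v ends 23 cm/s.
5–10 s: v starts 23 cm/s; Δx = 23·5 + ½·-6·5² = 40 cm; v ends -7 cm/s.
10–16 s: v starts -7 cm/s; Δx = -7·6 + ½·7·6² = 84 cm; v ends 35 cm/s.
x(16) = 2 + Σ Δx = 191 cm.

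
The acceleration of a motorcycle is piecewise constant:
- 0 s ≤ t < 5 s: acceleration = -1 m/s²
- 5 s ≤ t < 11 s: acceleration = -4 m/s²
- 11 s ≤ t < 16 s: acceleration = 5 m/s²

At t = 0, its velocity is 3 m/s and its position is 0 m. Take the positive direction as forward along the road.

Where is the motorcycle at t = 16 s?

On each constant-a segment, Δv = aΔt and Δx = v₀Δt + ½aΔt²; chain segment to segment.
0–5 s: v starts 3 m/s; Δx = 3·5 + ½·-1·5² = 2.5 m; v ends -2 m/s.
5–11 s: v starts -2 m/s; Δx = -2·6 + ½·-4·6² = -84 m; v ends -26 m/s.
11–16 s: v starts -26 m/s; Δx = -26·5 + ½·5·5² = -67.5 m; v ends -1 m/s.
x(16) = 0 + Σ Δx = -149 m.

-149 m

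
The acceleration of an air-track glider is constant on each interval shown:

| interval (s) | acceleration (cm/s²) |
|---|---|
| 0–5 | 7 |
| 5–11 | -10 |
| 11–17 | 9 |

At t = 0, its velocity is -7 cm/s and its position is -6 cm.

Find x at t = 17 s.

4.5 cm

On each constant-a segment, Δv = aΔt and Δx = v₀Δt + ½aΔt²; chain segment to segment.
0–5 s: v starts -7 cm/s; Δx = -7·5 + ½·7·5² = 52.5 cm; v ends 28 cm/s.
5–11 s: v starts 28 cm/s; Δx = 28·6 + ½·-10·6² = -12 cm; v ends -32 cm/s.
11–17 s: v starts -32 cm/s; Δx = -32·6 + ½·9·6² = -30 cm; v ends 22 cm/s.
x(17) = -6 + Σ Δx = 4.5 cm.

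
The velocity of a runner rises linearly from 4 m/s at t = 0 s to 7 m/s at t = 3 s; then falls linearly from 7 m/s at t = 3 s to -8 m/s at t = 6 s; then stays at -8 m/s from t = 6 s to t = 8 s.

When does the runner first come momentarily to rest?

v changes sign on 3–6 s (from 7 to -8); the graph is linear there, so v = 0 at t = 3 + (-7)·(6 − 3)/(-8 − 7) = 4.4 s.

t = 4.4 s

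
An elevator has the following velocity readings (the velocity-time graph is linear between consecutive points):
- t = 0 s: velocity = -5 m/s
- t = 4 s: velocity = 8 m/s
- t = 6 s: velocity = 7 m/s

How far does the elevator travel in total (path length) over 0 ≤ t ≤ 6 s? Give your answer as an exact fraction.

Distance (not displacement) is the total path length: add the absolute areas under v-t.
0–4 s: v = 0 at t = 20/13 s; triangle areas 50/13 + 128/13 = 178/13 m
4–6 s: |½(8 + 7)(2)| = 15 m
Total distance = 373/13 m

373/13 m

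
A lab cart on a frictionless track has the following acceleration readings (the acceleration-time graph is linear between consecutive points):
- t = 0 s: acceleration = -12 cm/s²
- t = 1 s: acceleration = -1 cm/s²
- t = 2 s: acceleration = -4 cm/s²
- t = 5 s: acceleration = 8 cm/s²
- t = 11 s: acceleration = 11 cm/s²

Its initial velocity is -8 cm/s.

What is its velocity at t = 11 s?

46 cm/s

Δv equals the area under the a-t graph; then v = v₀ + Δv.
0–1 s: ½(-12 + -1)(1) = -6.5 cm/s
1–2 s: ½(-1 + -4)(1) = -2.5 cm/s
2–5 s: ½(-4 + 8)(3) = 6 cm/s
5–11 s: ½(8 + 11)(6) = 57 cm/s
Δv = 54 cm/s, so v(11) = -8 + (54) = 46 cm/s.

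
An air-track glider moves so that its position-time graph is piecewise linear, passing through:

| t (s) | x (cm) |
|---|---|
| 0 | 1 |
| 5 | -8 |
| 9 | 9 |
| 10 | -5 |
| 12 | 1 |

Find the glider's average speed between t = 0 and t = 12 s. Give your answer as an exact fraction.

Average speed = (total path length)/(elapsed time); on a piecewise-linear x-t graph the path length is Σ|Δx|.
0–5 s: |Δx| = |-8 − 1| = 9 cm
5–9 s: |Δx| = |9 − -8| = 17 cm
9–10 s: |Δx| = |-5 − 9| = 14 cm
10–12 s: |Δx| = |1 − -5| = 6 cm
Total path = 46 cm; average speed = 46/12 = 23/6 cm/s.

23/6 cm/s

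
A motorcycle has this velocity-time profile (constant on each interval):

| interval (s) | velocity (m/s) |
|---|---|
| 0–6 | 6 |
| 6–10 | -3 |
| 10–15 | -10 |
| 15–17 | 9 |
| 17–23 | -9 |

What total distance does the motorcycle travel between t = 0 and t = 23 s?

Distance (not displacement) is the total path length: add the absolute areas under v-t.
0–6 s: |6| × 6 = 36 m
6–10 s: |-3| × 4 = 12 m
10–15 s: |-10| × 5 = 50 m
15–17 s: |9| × 2 = 18 m
17–23 s: |-9| × 6 = 54 m
Total distance = 170 m

170 m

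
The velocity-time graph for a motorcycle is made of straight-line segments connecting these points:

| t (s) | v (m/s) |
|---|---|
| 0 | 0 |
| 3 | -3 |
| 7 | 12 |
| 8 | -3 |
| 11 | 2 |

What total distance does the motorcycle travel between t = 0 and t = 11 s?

Distance (not displacement) is the total path length: add the absolute areas under v-t.
0–3 s: |½(0 + -3)(3)| = 4.5 m
3–7 s: v = 0 at t = 3.8 s; triangle areas 1.2 + 19.2 = 20.4 m
7–8 s: v = 0 at t = 7.8 s; triangle areas 4.8 + 0.3 = 5.1 m
8–11 s: v = 0 at t = 9.8 s; triangle areas 2.7 + 1.2 = 3.9 m
Total distance = 33.9 m

33.9 m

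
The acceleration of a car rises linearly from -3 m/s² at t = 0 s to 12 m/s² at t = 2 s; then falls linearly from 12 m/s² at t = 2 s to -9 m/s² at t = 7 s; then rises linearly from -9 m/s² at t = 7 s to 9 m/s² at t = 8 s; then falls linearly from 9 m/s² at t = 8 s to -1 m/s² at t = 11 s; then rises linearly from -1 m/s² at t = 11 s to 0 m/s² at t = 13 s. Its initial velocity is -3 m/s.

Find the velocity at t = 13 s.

Δv equals the area under the a-t graph; then v = v₀ + Δv.
0–2 s: ½(-3 + 12)(2) = 9 m/s
2–7 s: ½(12 + -9)(5) = 7.5 m/s
7–8 s: ½(-9 + 9)(1) = 0 m/s
8–11 s: ½(9 + -1)(3) = 12 m/s
11–13 s: ½(-1 + 0)(2) = -1 m/s
Δv = 27.5 m/s, so v(13) = -3 + (27.5) = 24.5 m/s.

24.5 m/s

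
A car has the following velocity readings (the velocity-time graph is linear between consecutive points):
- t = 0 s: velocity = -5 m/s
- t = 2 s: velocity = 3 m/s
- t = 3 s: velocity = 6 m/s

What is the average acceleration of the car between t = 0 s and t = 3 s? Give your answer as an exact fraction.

11/3 m/s²

Average acceleration = Δv/Δt = (6 − -5)/(3 − 0) = 11/3 m/s².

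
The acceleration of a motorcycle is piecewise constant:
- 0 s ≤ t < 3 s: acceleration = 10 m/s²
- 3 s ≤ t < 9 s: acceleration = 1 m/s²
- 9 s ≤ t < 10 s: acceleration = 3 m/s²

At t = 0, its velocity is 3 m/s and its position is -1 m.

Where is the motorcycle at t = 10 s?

309.5 m

On each constant-a segment, Δv = aΔt and Δx = v₀Δt + ½aΔt²; chain segment to segment.
0–3 s: v starts 3 m/s; Δx = 3·3 + ½·10·3² = 54 m; v ends 33 m/s.
3–9 s: v starts 33 m/s; Δx = 33·6 + ½·1·6² = 216 m; v ends 39 m/s.
9–10 s: v starts 39 m/s; Δx = 39·1 + ½·3·1² = 40.5 m; v ends 42 m/s.
x(10) = -1 + Σ Δx = 309.5 m.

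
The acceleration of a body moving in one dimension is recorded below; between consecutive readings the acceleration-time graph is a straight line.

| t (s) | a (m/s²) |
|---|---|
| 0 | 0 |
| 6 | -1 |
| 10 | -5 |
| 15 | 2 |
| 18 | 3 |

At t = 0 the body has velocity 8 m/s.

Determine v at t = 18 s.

-7 m/s

Δv equals the area under the a-t graph; then v = v₀ + Δv.
0–6 s: ½(0 + -1)(6) = -3 m/s
6–10 s: ½(-1 + -5)(4) = -12 m/s
10–15 s: ½(-5 + 2)(5) = -7.5 m/s
15–18 s: ½(2 + 3)(3) = 7.5 m/s
Δv = -15 m/s, so v(18) = 8 + (-15) = -7 m/s.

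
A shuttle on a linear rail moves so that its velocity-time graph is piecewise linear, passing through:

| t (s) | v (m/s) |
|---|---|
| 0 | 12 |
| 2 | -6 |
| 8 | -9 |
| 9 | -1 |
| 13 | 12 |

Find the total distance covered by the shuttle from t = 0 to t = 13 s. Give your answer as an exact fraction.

Distance (not displacement) is the total path length: add the absolute areas under v-t.
0–2 s: v = 0 at t = 4/3 s; triangle areas 8 + 2 = 10 m
2–8 s: |½(-6 + -9)(6)| = 45 m
8–9 s: |½(-9 + -1)(1)| = 5 m
9–13 s: v = 0 at t = 121/13 s; triangle areas 2/13 + 288/13 = 290/13 m
Total distance = 1070/13 m

1070/13 m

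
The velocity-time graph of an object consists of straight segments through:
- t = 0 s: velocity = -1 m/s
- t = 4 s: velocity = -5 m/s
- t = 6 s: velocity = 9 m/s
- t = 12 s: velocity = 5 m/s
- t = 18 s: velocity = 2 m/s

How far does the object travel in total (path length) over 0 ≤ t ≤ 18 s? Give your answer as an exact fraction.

Total distance travelled is ∫|v| dt — sum the magnitudes of each area piece.
0–4 s: |½(-1 + -5)(4)| = 12 m
4–6 s: v = 0 at t = 33/7 s; triangle areas 25/14 + 81/14 = 53/7 m
6–12 s: |½(9 + 5)(6)| = 42 m
12–18 s: |½(5 + 2)(6)| = 21 m
Total distance = 578/7 m

578/7 m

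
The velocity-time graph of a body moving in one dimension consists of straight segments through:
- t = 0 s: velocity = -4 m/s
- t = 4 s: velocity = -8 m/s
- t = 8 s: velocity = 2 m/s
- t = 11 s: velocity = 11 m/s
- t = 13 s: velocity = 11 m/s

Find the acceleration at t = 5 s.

Acceleration is the slope of the v-t graph on 4–8 s: (2 − -8)/(8 − 4) = 2.5 m/s².

2.5 m/s²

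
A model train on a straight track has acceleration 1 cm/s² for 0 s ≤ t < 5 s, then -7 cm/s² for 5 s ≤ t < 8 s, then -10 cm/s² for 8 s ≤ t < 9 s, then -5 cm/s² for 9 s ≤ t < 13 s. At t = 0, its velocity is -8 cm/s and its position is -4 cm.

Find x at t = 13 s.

-277 cm

On each constant-a segment, Δv = aΔt and Δx = v₀Δt + ½aΔt²; chain segment to segment.
0–5 s: v starts -8 cm/s; Δx = -8·5 + ½·1·5² = -27.5 cm; v ends -3 cm/s.
5–8 s: v starts -3 cm/s; Δx = -3·3 + ½·-7·3² = -40.5 cm; v ends -24 cm/s.
8–9 s: v starts -24 cm/s; Δx = -24·1 + ½·-10·1² = -29 cm; v ends -34 cm/s.
9–13 s: v starts -34 cm/s; Δx = -34·4 + ½·-5·4² = -176 cm; v ends -54 cm/s.
x(13) = -4 + Σ Δx = -277 cm.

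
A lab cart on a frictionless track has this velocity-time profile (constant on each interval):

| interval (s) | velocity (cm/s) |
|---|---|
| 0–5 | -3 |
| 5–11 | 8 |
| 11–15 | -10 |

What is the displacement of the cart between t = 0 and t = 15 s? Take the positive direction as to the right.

-7 cm

Displacement is the signed area under the v-t curve.
0–5 s: -3 × 5 = -15 cm
5–11 s: 8 × 6 = 48 cm
11–15 s: -10 × 4 = -40 cm
Net displacement = -7 cm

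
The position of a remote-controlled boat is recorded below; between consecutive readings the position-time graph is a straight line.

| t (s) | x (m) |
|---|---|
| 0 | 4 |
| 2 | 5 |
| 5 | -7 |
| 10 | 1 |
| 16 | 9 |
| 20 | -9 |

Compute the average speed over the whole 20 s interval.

2.35 m/s

Average speed = (total path length)/(elapsed time); on a piecewise-linear x-t graph the path length is Σ|Δx|.
0–2 s: |Δx| = |5 − 4| = 1 m
2–5 s: |Δx| = |-7 − 5| = 12 m
5–10 s: |Δx| = |1 − -7| = 8 m
10–16 s: |Δx| = |9 − 1| = 8 m
16–20 s: |Δx| = |-9 − 9| = 18 m
Total path = 47 m; average speed = 47/20 = 2.35 m/s.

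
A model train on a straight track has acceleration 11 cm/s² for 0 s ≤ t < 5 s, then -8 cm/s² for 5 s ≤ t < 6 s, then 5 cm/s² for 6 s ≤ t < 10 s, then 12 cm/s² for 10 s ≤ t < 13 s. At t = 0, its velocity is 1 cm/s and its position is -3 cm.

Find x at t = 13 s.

On each constant-a segment, Δv = aΔt and Δx = v₀Δt + ½aΔt²; chain segment to segment.
0–5 s: v starts 1 cm/s; Δx = 1·5 + ½·11·5² = 142.5 cm; v ends 56 cm/s.
5–6 s: v starts 56 cm/s; Δx = 56·1 + ½·-8·1² = 52 cm; v ends 48 cm/s.
6–10 s: v starts 48 cm/s; Δx = 48·4 + ½·5·4² = 232 cm; v ends 68 cm/s.
10–13 s: v starts 68 cm/s; Δx = 68·3 + ½·12·3² = 258 cm; v ends 104 cm/s.
x(13) = -3 + Σ Δx = 681.5 cm.

681.5 cm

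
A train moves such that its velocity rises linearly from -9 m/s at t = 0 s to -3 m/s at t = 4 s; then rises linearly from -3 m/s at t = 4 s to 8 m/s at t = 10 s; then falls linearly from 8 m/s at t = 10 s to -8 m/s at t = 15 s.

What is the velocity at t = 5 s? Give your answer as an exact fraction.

On 4–10 s the graph is linear from -3 to 8 m/s: v(5) = -3 + (8 − -3)·(5 − 4)/(10 − 4) = -7/6 m/s.

-7/6 m/s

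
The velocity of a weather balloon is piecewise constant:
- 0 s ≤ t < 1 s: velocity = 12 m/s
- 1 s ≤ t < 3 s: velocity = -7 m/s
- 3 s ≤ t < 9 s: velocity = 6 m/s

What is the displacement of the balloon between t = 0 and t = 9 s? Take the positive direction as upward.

34 m

Net displacement equals the area under the velocity-time graph (areas below the axis count negative).
0–1 s: 12 × 1 = 12 m
1–3 s: -7 × 2 = -14 m
3–9 s: 6 × 6 = 36 m
Net displacement = 34 m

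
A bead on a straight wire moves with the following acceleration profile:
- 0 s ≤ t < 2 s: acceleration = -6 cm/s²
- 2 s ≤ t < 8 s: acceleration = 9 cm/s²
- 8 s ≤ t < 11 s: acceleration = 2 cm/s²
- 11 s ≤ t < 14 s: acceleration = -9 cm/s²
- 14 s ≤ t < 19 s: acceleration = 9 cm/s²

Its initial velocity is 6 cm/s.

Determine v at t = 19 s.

Δv equals the area under the a-t graph; then v = v₀ + Δv.
0–2 s: -6 × 2 = -12 cm/s
2–8 s: 9 × 6 = 54 cm/s
8–11 s: 2 × 3 = 6 cm/s
11–14 s: -9 × 3 = -27 cm/s
14–19 s: 9 × 5 = 45 cm/s
Δv = 66 cm/s, so v(19) = 6 + (66) = 72 cm/s.

72 cm/s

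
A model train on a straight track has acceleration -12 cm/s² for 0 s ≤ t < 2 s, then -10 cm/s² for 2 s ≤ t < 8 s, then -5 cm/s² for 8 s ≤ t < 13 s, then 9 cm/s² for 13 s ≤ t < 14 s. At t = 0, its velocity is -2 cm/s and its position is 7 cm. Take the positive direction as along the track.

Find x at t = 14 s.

On each constant-a segment, Δv = aΔt and Δx = v₀Δt + ½aΔt²; chain segment to segment.
0–2 s: v starts -2 cm/s; Δx = -2·2 + ½·-12·2² = -28 cm; v ends -26 cm/s.
2–8 s: v starts -26 cm/s; Δx = -26·6 + ½·-10·6² = -336 cm; v ends -86 cm/s.
8–13 s: v starts -86 cm/s; Δx = -86·5 + ½·-5·5² = -492.5 cm; v ends -111 cm/s.
13–14 s: v starts -111 cm/s; Δx = -111·1 + ½·9·1² = -106.5 cm; v ends -102 cm/s.
x(14) = 7 + Σ Δx = -956 cm.

-956 cm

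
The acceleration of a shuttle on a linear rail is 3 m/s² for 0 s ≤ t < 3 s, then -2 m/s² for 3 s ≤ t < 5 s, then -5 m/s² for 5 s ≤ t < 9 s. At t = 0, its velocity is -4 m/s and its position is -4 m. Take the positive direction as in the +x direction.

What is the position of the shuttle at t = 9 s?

-32.5 m

On each constant-a segment, Δv = aΔt and Δx = v₀Δt + ½aΔt²; chain segment to segment.
0–3 s: v starts -4 m/s; Δx = -4·3 + ½·3·3² = 1.5 m; v ends 5 m/s.
3–5 s: v starts 5 m/s; Δx = 5·2 + ½·-2·2² = 6 m; v ends 1 m/s.
5–9 s: v starts 1 m/s; Δx = 1·4 + ½·-5·4² = -36 m; v ends -19 m/s.
x(9) = -4 + Σ Δx = -32.5 m.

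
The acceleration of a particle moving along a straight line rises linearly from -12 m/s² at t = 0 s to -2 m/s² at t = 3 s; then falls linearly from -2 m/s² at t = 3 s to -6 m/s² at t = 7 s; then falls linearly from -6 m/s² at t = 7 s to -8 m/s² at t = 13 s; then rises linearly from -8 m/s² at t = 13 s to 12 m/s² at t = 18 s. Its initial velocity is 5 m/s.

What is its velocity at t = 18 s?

Δv equals the area under the a-t graph; then v = v₀ + Δv.
0–3 s: ½(-12 + -2)(3) = -21 m/s
3–7 s: ½(-2 + -6)(4) = -16 m/s
7–13 s: ½(-6 + -8)(6) = -42 m/s
13–18 s: ½(-8 + 12)(5) = 10 m/s
Δv = -69 m/s, so v(18) = 5 + (-69) = -64 m/s.

-64 m/s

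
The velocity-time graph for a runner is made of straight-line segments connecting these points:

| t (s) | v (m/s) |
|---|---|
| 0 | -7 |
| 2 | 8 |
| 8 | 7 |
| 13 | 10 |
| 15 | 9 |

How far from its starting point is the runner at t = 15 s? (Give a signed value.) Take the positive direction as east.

107.5 m

Displacement is the signed area under the v-t curve.
0–2 s: ½(-7 + 8)(2) = 1 m
2–8 s: ½(8 + 7)(6) = 45 m
8–13 s: ½(7 + 10)(5) = 42.5 m
13–15 s: ½(10 + 9)(2) = 19 m
Net displacement = 107.5 m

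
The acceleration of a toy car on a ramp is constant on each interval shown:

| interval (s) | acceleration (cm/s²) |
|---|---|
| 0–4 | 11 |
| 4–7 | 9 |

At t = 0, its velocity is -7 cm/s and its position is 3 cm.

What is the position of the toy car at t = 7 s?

On each constant-a segment, Δv = aΔt and Δx = v₀Δt + ½aΔt²; chain segment to segment.
0–4 s: v starts -7 cm/s; Δx = -7·4 + ½·11·4² = 60 cm; v ends 37 cm/s.
4–7 s: v starts 37 cm/s; Δx = 37·3 + ½·9·3² = 151.5 cm; v ends 64 cm/s.
x(7) = 3 + Σ Δx = 214.5 cm.

214.5 cm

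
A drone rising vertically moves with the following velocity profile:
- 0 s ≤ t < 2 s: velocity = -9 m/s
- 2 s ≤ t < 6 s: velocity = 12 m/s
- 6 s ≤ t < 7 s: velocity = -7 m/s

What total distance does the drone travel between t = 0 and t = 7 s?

Distance (not displacement) is the total path length: add the absolute areas under v-t.
0–2 s: |-9| × 2 = 18 m
2–6 s: |12| × 4 = 48 m
6–7 s: |-7| × 1 = 7 m
Total distance = 73 m

73 m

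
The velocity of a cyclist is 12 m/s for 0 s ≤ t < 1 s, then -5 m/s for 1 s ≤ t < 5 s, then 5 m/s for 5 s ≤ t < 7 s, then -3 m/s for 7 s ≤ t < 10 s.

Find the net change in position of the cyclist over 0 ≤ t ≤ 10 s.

Net displacement equals the area under the velocity-time graph (areas below the axis count negative).
0–1 s: 12 × 1 = 12 m
1–5 s: -5 × 4 = -20 m
5–7 s: 5 × 2 = 10 m
7–10 s: -3 × 3 = -9 m
Net displacement = -7 m

-7 m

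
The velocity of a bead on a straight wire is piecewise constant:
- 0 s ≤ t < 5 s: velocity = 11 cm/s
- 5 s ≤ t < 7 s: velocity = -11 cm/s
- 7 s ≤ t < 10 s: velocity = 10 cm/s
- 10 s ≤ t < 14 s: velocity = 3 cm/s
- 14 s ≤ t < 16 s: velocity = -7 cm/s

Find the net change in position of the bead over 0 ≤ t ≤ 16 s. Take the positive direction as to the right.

61 cm

Displacement is the signed area under the v-t curve.
0–5 s: 11 × 5 = 55 cm
5–7 s: -11 × 2 = -22 cm
7–10 s: 10 × 3 = 30 cm
10–14 s: 3 × 4 = 12 cm
14–16 s: -7 × 2 = -14 cm
Net displacement = 61 cm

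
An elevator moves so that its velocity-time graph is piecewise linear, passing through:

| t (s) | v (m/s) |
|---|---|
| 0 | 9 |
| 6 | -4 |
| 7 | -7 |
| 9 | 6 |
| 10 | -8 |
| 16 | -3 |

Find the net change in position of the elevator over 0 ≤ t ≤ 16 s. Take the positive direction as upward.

-25.5 m

Net displacement equals the area under the velocity-time graph (areas below the axis count negative).
0–6 s: ½(9 + -4)(6) = 15 m
6–7 s: ½(-4 + -7)(1) = -5.5 m
7–9 s: ½(-7 + 6)(2) = -1 m
9–10 s: ½(6 + -8)(1) = -1 m
10–16 s: ½(-8 + -3)(6) = -33 m
Net displacement = -25.5 m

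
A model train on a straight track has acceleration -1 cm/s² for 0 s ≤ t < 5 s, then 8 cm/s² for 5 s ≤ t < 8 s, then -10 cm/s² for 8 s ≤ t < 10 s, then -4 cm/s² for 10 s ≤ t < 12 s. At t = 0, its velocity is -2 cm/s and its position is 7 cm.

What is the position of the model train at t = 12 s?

On each constant-a segment, Δv = aΔt and Δx = v₀Δt + ½aΔt²; chain segment to segment.
0–5 s: v starts -2 cm/s; Δx = -2·5 + ½·-1·5² = -22.5 cm; v ends -7 cm/s.
5–8 s: v starts -7 cm/s; Δx = -7·3 + ½·8·3² = 15 cm; v ends 17 cm/s.
8–10 s: v starts 17 cm/s; Δx = 17·2 + ½·-10·2² = 14 cm; v ends -3 cm/s.
10–12 s: v starts -3 cm/s; Δx = -3·2 + ½·-4·2² = -14 cm; v ends -11 cm/s.
x(12) = 7 + Σ Δx = -0.5 cm.

-0.5 cm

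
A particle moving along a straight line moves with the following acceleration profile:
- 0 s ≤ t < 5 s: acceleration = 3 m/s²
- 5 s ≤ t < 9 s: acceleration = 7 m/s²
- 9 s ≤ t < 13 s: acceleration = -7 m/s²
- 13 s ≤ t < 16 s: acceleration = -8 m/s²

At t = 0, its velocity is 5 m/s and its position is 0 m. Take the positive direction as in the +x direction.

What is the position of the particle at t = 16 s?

358.5 m

On each constant-a segment, Δv = aΔt and Δx = v₀Δt + ½aΔt²; chain segment to segment.
0–5 s: v starts 5 m/s; Δx = 5·5 + ½·3·5² = 62.5 m; v ends 20 m/s.
5–9 s: v starts 20 m/s; Δx = 20·4 + ½·7·4² = 136 m; v ends 48 m/s.
9–13 s: v starts 48 m/s; Δx = 48·4 + ½·-7·4² = 136 m; v ends 20 m/s.
13–16 s: v starts 20 m/s; Δx = 20·3 + ½·-8·3² = 24 m; v ends -4 m/s.
x(16) = 0 + Σ Δx = 358.5 m.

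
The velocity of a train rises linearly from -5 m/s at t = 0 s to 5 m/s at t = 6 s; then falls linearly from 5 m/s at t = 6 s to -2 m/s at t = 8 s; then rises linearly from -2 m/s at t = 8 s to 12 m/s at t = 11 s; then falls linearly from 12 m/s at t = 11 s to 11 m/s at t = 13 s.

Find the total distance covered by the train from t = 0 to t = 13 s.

Total distance travelled is ∫|v| dt — sum the magnitudes of each area piece.
0–6 s: v = 0 at t = 3 s; triangle areas 7.5 + 7.5 = 15 m
6–8 s: v = 0 at t = 52/7 s; triangle areas 25/7 + 4/7 = 29/7 m
8–11 s: v = 0 at t = 59/7 s; triangle areas 3/7 + 108/7 = 111/7 m
11–13 s: |½(12 + 11)(2)| = 23 m
Total distance = 58 m

58 m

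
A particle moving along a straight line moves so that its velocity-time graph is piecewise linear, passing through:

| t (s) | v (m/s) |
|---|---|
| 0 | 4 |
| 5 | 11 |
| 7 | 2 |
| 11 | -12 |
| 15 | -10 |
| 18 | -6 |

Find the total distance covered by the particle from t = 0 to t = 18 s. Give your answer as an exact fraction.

1955/14 m

Distance (not displacement) is the total path length: add the absolute areas under v-t.
0–5 s: |½(4 + 11)(5)| = 37.5 m
5–7 s: |½(11 + 2)(2)| = 13 m
7–11 s: v = 0 at t = 53/7 s; triangle areas 4/7 + 144/7 = 148/7 m
11–15 s: |½(-12 + -10)(4)| = 44 m
15–18 s: |½(-10 + -6)(3)| = 24 m
Total distance = 1955/14 m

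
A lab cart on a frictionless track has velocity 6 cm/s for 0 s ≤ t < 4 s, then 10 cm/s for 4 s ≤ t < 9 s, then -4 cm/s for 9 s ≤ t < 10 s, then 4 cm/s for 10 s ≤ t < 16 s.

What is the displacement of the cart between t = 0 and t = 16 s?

Net displacement equals the area under the velocity-time graph (areas below the axis count negative).
0–4 s: 6 × 4 = 24 cm
4–9 s: 10 × 5 = 50 cm
9–10 s: -4 × 1 = -4 cm
10–16 s: 4 × 6 = 24 cm
Net displacement = 94 cm

94 cm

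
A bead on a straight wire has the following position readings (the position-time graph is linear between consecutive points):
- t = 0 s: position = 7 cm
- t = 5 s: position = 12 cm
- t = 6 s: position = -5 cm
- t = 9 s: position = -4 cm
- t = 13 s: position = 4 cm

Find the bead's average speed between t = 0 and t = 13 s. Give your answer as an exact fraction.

Average speed = (total path length)/(elapsed time); on a piecewise-linear x-t graph the path length is Σ|Δx|.
0–5 s: |Δx| = |12 − 7| = 5 cm
5–6 s: |Δx| = |-5 − 12| = 17 cm
6–9 s: |Δx| = |-4 − -5| = 1 cm
9–13 s: |Δx| = |4 − -4| = 8 cm
Total path = 31 cm; average speed = 31/13 = 31/13 cm/s.

31/13 cm/s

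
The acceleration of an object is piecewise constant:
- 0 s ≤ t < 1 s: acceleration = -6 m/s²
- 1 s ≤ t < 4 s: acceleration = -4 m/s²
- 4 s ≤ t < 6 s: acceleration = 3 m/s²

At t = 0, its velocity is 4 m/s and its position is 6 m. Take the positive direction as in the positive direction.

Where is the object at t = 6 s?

On each constant-a segment, Δv = aΔt and Δx = v₀Δt + ½aΔt²; chain segment to segment.
0–1 s: v starts 4 m/s; Δx = 4·1 + ½·-6·1² = 1 m; v ends -2 m/s.
1–4 s: v starts -2 m/s; Δx = -2·3 + ½·-4·3² = -24 m; v ends -14 m/s.
4–6 s: v starts -14 m/s; Δx = -14·2 + ½·3·2² = -22 m; v ends -8 m/s.
x(6) = 6 + Σ Δx = -39 m.

-39 m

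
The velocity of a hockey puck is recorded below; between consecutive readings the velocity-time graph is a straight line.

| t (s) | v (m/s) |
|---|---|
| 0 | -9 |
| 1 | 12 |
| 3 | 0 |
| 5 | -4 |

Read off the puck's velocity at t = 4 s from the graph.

-2 m/s

On 3–5 s the graph is linear from 0 to -4 m/s: v(4) = 0 + (-4 − 0)·(4 − 3)/(5 − 3) = -2 m/s.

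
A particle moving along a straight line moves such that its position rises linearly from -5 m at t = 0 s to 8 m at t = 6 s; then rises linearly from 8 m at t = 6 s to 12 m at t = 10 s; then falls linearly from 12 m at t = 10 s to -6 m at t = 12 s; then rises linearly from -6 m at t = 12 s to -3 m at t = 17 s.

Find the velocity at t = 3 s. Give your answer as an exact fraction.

Velocity is the slope of the x-t graph on 0–6 s: (8 − -5)/(6 − 0) = 13/6 m/s.

13/6 m/s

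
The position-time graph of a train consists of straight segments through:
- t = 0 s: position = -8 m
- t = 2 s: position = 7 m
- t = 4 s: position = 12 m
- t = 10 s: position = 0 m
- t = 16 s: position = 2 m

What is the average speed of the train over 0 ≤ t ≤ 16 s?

Average speed = (total path length)/(elapsed time); on a piecewise-linear x-t graph the path length is Σ|Δx|.
0–2 s: |Δx| = |7 − -8| = 15 m
2–4 s: |Δx| = |12 − 7| = 5 m
4–10 s: |Δx| = |0 − 12| = 12 m
10–16 s: |Δx| = |2 − 0| = 2 m
Total path = 34 m; average speed = 34/16 = 2.125 m/s.

2.125 m/s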